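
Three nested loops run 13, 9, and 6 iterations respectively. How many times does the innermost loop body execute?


Loop 1 (outermost): 13 iterations
Loop 2 (middle): 9 iterations per outer
Loop 3 (innermost): 6 iterations per middle
Total = 13 * 9 * 6 = 702


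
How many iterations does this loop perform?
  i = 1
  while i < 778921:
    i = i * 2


The loop variable doubles each iteration:
i = 1 -> 2 -> 4 -> 8 -> 16 -> 32 -> 64 -> 128 -> 256 -> 512 -> 1024 -> 2048 -> 4096 -> 8192 -> 16384 -> 32768 -> 65536 -> 131072 -> 262144 -> 524288 -> 1048576 (stop, 1048576 >= 778921)
Number of doublings = ceil(log2(778921)) = 20


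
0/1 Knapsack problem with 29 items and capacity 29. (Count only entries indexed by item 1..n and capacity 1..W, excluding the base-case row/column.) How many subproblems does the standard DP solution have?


The DP table is indexed by (item, capacity).
Rows: 29 items
Columns: 29 capacity values (1 to W)
Total subproblems = 29 * 29 = 841


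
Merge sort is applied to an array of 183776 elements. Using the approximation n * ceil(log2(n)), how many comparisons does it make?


Merge sort divides the array into halves recursively.
Number of levels = ceil(log2(183776)) = 18
At each level, approximately n = 183776 comparisons are needed for merging.
Total comparisons ~ n * ceil(log2(n)) = 183776 * 18 = 3307968


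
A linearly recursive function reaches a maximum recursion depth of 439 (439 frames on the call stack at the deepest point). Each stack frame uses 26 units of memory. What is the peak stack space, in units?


Maximum recursion depth = 439 frames
Memory per frame = 26 units
Total stack space = depth * frame_size
= 439 * 26 = 11414


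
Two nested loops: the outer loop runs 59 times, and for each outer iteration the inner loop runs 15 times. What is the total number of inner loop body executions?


Outer loop: 59 iterations
Inner loop: 15 iterations per outer iteration
Total = 59 * 15 = 885


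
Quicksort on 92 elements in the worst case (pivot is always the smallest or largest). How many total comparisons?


In the worst case, each partition step picks the worst pivot:
  Partition 1: 91 comparisons (n-1 elements to compare)
  Partition 2: 90 comparisons
  Partition 3: 89 comparisons
  Partition 4: 88 comparisons
  Partition 5: 87 comparisons
  ...
  Last partition: 0 comparisons
Total = (n-1) + (n-2) + ... + 1 + 0 = n*(n-1)/2
= 92*91/2 = 4186


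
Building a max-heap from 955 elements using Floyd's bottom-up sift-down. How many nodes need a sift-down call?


In a heap of 955 elements (0-indexed array):
  Last element index: 954
  Parent of last element: floor((954 - 1) / 2) = 476
  Internal nodes: indices 0 to 476
  Count = floor(955/2) = 477


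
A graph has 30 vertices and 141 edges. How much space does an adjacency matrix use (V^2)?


Adjacency matrix: V x V grid of entries
Space = V^2 = 30^2 = 30 * 30 = 900


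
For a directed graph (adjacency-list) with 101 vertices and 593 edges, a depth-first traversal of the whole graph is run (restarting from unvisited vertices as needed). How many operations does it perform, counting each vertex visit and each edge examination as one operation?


A full DFS traversal visits each vertex once and examines each edge once.
V = 101
E = 593
Sum = 101 + 593 = 694


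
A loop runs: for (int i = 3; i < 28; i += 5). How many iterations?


Loop starts at i = 3, increments by 5, stops when i >= 28.
Number of iterations = ceil((28 - 3) / 5)
= ceil(25 / 5)
= 5


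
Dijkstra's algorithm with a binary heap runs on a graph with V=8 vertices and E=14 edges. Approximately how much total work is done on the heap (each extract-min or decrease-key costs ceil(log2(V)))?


Dijkstra with a binary heap: each vertex is extracted once, each edge may relax once.
Each heap operation costs O(log V).
V + E = 8 + 14 = 22
ceil(log2(8)) = 3 (since 2^2 = 4 < 8 <= 8 = 2^3)
Total heap work = (V+E) * ceil(log2(V)) = 22 * 3 = 66


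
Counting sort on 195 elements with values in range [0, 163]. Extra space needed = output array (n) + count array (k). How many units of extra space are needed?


Output array size: 195 (to store sorted result)
Count array size: 164 (one slot per possible value, range 0 to 163)
Total extra space = 195 + 164 = 359


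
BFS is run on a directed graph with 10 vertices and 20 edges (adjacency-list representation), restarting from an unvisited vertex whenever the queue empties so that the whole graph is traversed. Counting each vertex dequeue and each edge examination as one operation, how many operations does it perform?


A full BFS traversal dequeues each vertex exactly once and examines each directed edge exactly once.
V = 10 (vertex processing cost)
E = 20 (edge examination cost)
Total operations proportional to V + E = 10 + 20 = 30


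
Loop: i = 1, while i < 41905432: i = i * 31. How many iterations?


i multiplies by 31 each step:
i = 1 -> 31 -> 961 -> 29791 -> 923521 -> 28629151 -> 887503681 (stop)
Iterations = ceil(log_31(41905432)) = 6


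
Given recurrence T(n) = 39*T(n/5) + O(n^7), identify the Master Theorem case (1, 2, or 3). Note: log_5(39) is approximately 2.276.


Master Theorem parameters: a=39, b=5, c=7
log_b(a) = 2.276
Compare b^c with a: 5^7 = 78125 > 39, so c > log_b(a).
Comparing c=7 vs log_b(a)=2.276:
7 > 2.276 => Case 3
Result: T(n) = O(n^7)
Master Theorem case = 3


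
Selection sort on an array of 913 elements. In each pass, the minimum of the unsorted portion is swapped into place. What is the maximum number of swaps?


Selection sort performs one swap per pass:
  Pass 1: find min in positions 0 to 912, swap with position 0
  Pass 2: find min in positions 1 to 912, swap with position 1
  Pass 3: find min in positions 2 to 912, swap with position 2
  Pass 4: find min in positions 3 to 912, swap with position 3
  Pass 5: find min in positions 4 to 912, swap with position 4
  ... (907 more passes)
Total passes (and swaps) = n - 1 = 913 - 1 = 912


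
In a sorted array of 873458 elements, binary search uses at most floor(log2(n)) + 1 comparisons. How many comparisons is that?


Halving sequence: 873458 -> 436729 -> 218364 -> 109182 -> 54591 -> 27295 -> 13647 -> 6823 -> 3411 -> 1705 -> 852 -> 426 -> 213 -> 106 -> 53 -> 26 -> 13 -> 6 -> 3 -> 1
Number of halvings = 19
Max comparisons = 19 + 1 = 20


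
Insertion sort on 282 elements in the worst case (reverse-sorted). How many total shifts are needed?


In the worst case (reverse-sorted), each element shifts past all previous:
  Element 1: 1 shifts
  Element 2: 2 shifts
  Element 3: 3 shifts
  Element 4: 4 shifts
  Element 5: 5 shifts
  ...
  Element 281: 281 shifts
Total = 1 + 2 + ... + 281
= 282*(282-1)/2 = 39621


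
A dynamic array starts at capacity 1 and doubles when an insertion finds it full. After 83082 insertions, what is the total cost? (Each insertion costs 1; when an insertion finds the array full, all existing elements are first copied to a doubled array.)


Insertion cost: 83082 (one per element)
Resizes occur just before inserting elements 2, 3, 5, 9, ...
Elements copied at each resize: 1 + 2 + 4 + 8 + 16 + 32 + 64 + 128 + 256 + 512 + 1024 + 2048 + 4096 + 8192 + 16384 + 32768 + 65536
Sum of copies = 131071 (geometric series: 2^k - 1)
Total = 83082 + 131071 = 214153


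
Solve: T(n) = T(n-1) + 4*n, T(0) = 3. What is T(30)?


Expanding the recurrence:
T(30) = T(29) + 4*30
       = T(28) + 4*29 + 4*30
       ...
       = T(0) + 4*(1 + 2 + ... + 30)
       = 3 + 4 * 30*31/2
       = 3 + 4 * 465
       = 3 + 1860 = 1863


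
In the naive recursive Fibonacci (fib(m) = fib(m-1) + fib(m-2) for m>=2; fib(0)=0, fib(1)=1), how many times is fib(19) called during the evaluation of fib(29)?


Let N(m) = number of times fib(m) is called while evaluating fib(29).
N(29) = 1 (the initial call).
N(28) = 1 (only fib(29) calls it).
For 1 <= m <= 27: fib(m) is called by fib(m+1) and fib(m+2), so
  N(m) = N(m+1) + N(m+2).
fib(0) is called only by fib(2), so N(0) = N(2).
Walk down from m=29:
  N(29)=1, N(28)=1, N(27)=2, N(26)=3, N(25)=5, N(24)=8, N(23)=13, N(22)=21, N(21)=34, N(20)=55, N(19)=89
N(19) = 89


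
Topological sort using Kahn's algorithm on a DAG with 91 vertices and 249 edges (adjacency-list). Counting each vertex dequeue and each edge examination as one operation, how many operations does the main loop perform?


Kahn's algorithm:
  1. Compute in-degrees: O(V + E)
  2. Process queue: each vertex dequeued once (O(V))
     each edge examined once (O(E))
Total = V + E = 91 + 249 = 340


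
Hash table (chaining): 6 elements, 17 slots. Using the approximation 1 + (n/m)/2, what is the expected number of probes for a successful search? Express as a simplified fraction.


Computing expected probes:
alpha = 6/17
= 1 + alpha/2
= 1 + 6/(2*17)
= (2*17 + 6) / (2*17)
= 40/34 = 20/17


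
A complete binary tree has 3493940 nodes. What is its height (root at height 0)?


In a complete binary tree, level k holds nodes 2^k .. 2^(k+1)-1 (1-indexed).
Height = floor(log2(n)) = floor(log2(3493940)) = 21
Check: 2^21 = 2097152 <= 3493940 < 4194304 = 2^22


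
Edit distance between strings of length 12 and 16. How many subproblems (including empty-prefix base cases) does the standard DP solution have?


The table includes base cases (empty prefixes).
Rows: (m+1) = 13
Columns: (n+1) = 17
Total = 13 * 17 = 221


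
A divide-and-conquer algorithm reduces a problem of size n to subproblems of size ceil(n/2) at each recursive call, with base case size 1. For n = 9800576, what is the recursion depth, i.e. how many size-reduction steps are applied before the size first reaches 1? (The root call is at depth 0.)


Each step divides the size by 2 (rounding up); after k steps the size is ceil(n/2^k), which equals 1 exactly when 2^k >= n.
So the depth is the smallest k with 2^k >= 9800576, i.e. ceil(log_2(9800576)).
2^23 = 8388608 < 9800576 <= 16777216 = 2^24
Recursion depth = 24


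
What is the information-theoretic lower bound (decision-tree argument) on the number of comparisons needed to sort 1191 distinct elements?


A binary decision tree of height h has at most 2^h leaves and needs at least n! of them, so h >= ceil(log2(n!)).
1191! is far too large to multiply out, so use Stirling's series:
  ln(n!) ~ n ln n - n + (1/2) ln(2 pi n) + 1/(12n)  (error below 1/(360 n^3), negligible here)
  ln(1191) = 7.0825486
  n ln n = 1191 * 7.0825486 = 8435.3154
  (1/2) ln(2 pi * 1191) = (1/2) ln(7483.2737) = 4.4602
  1/(12*1191) = 0.0001
  ln(1191!) ~ 8435.3154 - 1191 + 4.4602 + 0.0001 = 7248.7757
Convert to base 2: log2(1191!) = 7248.7757 / ln 2 = 7248.7757 / 0.69314718 = 10457.7728
ceil(10457.7728) = 10458


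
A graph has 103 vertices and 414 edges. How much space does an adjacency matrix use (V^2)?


Adjacency matrix: V x V grid of entries
Space = V^2 = 103^2 = 103 * 103 = 10609


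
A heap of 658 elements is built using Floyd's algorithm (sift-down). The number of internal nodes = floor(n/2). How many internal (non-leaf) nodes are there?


Leaf nodes occupy roughly half the array.
Sift-down is called for each internal node, starting from the last one.
Internal nodes = floor(n/2) = floor(658/2) = 329


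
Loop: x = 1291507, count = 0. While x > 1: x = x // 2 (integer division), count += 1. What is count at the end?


The variable x halves each step:
x = 1291507 -> 645753 -> 322876 -> 161438 -> 80719 -> 40359 -> 20179 -> 10089 -> 5044 -> 2522 -> 1261 -> 630 -> 315 -> 157 -> 78 -> 39 -> 19 -> 9 -> 4 -> 2 -> 1
Number of halvings = floor(log2(1291507)) = 20


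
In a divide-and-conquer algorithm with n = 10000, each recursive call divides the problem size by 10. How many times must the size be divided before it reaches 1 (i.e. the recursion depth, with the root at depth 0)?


Number of divisions = log_10(10000)
Sizes: 10000 -> 1000 -> 100 -> 10 -> 1 (4 divisions)
Recursion depth = 4


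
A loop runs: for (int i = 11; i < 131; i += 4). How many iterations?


Loop starts at i = 11, increments by 4, stops when i >= 131.
Number of iterations = ceil((131 - 11) / 4)
= ceil(120 / 4)
= 30


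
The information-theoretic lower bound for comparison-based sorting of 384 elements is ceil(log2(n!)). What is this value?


A binary decision tree of height h has at most 2^h leaves and needs at least n! of them, so h >= ceil(log2(n!)).
384! is far too large to multiply out, so use Stirling's series:
  ln(n!) ~ n ln n - n + (1/2) ln(2 pi n) + 1/(12n)  (error below 1/(360 n^3), negligible here)
  ln(384) = 5.9506426
  n ln n = 384 * 5.9506426 = 2285.0468
  (1/2) ln(2 pi * 384) = (1/2) ln(2412.7432) = 3.8943
  1/(12*384) = 0.0002
  ln(384!) ~ 2285.0468 - 384 + 3.8943 + 0.0002 = 1904.9413
Convert to base 2: log2(384!) = 1904.9413 / ln 2 = 1904.9413 / 0.69314718 = 2748.2494
ceil(2748.2494) = 2749


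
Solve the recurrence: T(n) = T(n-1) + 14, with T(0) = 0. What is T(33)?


Unrolling the recurrence:
T(33) = T(32) + 14
       = T(31) + 14 + 14
       = T(30) + 14*3
       ...
       = T(0) + 14*33
       = 0 + 462 = 462


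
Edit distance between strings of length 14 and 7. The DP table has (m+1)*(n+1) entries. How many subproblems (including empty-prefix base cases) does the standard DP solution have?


The table includes base cases (empty prefixes).
Rows: (m+1) = 15
Columns: (n+1) = 8
Total = 15 * 8 = 120


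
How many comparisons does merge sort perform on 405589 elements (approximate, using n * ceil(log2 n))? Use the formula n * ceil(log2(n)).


Recursion depth: ceil(log2(405589)) = 19
Each recursion level merges n = 405589 elements
Total = 405589 * 19 = 7706191


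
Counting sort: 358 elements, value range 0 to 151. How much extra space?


n = 358 (output array)
k = 152 (count array for 152 distinct values)
Extra space = 358 + 152 = 510


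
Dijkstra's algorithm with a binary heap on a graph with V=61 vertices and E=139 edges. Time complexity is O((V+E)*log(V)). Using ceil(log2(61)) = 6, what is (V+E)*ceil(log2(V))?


Dijkstra with a binary heap: each vertex is extracted once, each edge may relax once.
Each heap operation costs O(log V).
V + E = 61 + 139 = 200
ceil(log2(61)) = 6 (since 2^5 = 32 < 61 <= 64 = 2^6)
Total heap work = (V+E) * ceil(log2(V)) = 200 * 6 = 1200


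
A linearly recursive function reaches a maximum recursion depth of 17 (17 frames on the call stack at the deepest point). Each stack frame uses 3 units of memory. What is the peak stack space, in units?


Maximum recursion depth = 17 frames
Memory per frame = 3 units
Total stack space = depth * frame_size
= 17 * 3 = 51


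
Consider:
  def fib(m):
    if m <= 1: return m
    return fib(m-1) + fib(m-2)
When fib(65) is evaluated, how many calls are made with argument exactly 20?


Let N(m) = number of times fib(m) is called while evaluating fib(65).
N(65) = 1 (the initial call).
N(64) = 1 (only fib(65) calls it).
For 1 <= m <= 63: fib(m) is called by fib(m+1) and fib(m+2), so
  N(m) = N(m+1) + N(m+2).
fib(0) is called only by fib(2), so N(0) = N(2).
Walk down from m=65:
  N(65)=1, N(64)=1, N(63)=2, N(62)=3, N(61)=5, N(60)=8, N(59)=13, N(58)=21, N(57)=34, N(56)=55, N(55)=89, N(54)=144, N(53)=233, N(52)=377, N(51)=610, N(50)=987, N(49)=1597, N(48)=2584, N(47)=4181, N(46)=6765, N(45)=10946, N(44)=17711, N(43)=28657, N(42)=46368, N(41)=75025, N(40)=121393, N(39)=196418, N(38)=317811, N(37)=514229, N(36)=832040, N(35)=1346269, N(34)=2178309, N(33)=3524578, N(32)=5702887, N(31)=9227465, N(30)=14930352, N(29)=24157817, N(28)=39088169, N(27)=63245986, N(26)=102334155, N(25)=165580141, N(24)=267914296, N(23)=433494437, N(22)=701408733, N(21)=1134903170, N(20)=1836311903
N(20) = 1836311903


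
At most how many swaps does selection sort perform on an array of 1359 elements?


Each of the 1358 passes places one element in its final position.
Pass 1: swap minimum into position 0
Pass 2: swap minimum of remaining into position 1
...
Pass 1358: last two elements, one swap
Maximum swaps = 1359 - 1 = 1358


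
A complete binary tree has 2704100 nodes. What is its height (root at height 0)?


In a complete binary tree, level k holds nodes 2^k .. 2^(k+1)-1 (1-indexed).
Height = floor(log2(n)) = floor(log2(2704100)) = 21
Check: 2^21 = 2097152 <= 2704100 < 4194304 = 2^22


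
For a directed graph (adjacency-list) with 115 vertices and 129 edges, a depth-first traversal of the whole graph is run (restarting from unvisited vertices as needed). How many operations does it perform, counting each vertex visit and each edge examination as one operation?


A full DFS traversal visits each vertex once and examines each edge once.
V = 115
E = 129
Sum = 115 + 129 = 244


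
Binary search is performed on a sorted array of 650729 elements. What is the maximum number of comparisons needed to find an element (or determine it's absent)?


Binary search halves the search space each comparison:
  Step 1: search space = 650729 -> 325364
  Step 2: search space = 325364 -> 162682
  Step 3: search space = 162682 -> 81341
  Step 4: search space = 81341 -> 40670
  Step 5: search space = 40670 -> 20335
  Step 6: search space = 20335 -> 10167
  Step 7: search space = 10167 -> 5083
  Step 8: search space = 5083 -> 2541
  Step 9: search space = 2541 -> 1270
  Step 10: search space = 1270 -> 635
  Step 11: search space = 635 -> 317
  Step 12: search space = 317 -> 158
  Step 13: search space = 158 -> 79
  Step 14: search space = 79 -> 39
  Step 15: search space = 39 -> 19
  Step 16: search space = 19 -> 9
  Step 17: search space = 9 -> 4
  Step 18: search space = 4 -> 2
  Step 19: search space = 2 -> 1
  Step 20: search space = 1 (final check)
Maximum comparisons = floor(log2(650729)) + 1 = 19 + 1 = 20


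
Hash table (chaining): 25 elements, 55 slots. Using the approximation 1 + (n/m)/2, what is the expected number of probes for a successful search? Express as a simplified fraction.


Computing expected probes:
alpha = 25/55
= 1 + alpha/2
= 1 + 25/(2*55)
= (2*55 + 25) / (2*55)
= 135/110 = 27/22


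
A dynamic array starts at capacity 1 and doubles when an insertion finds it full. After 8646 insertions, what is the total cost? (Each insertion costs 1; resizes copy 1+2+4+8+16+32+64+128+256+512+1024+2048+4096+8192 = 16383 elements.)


Insertion cost: 8646 (one per element)
Resizes occur just before inserting elements 2, 3, 5, 9, ...
Elements copied at each resize: 1 + 2 + 4 + 8 + 16 + 32 + 64 + 128 + 256 + 512 + 1024 + 2048 + 4096 + 8192
Sum of copies = 16383 (geometric series: 2^k - 1)
Total = 8646 + 16383 = 25029


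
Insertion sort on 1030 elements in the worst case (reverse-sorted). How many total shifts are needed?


In the worst case (reverse-sorted), each element shifts past all previous:
  Element 1: 1 shifts
  Element 2: 2 shifts
  Element 3: 3 shifts
  Element 4: 4 shifts
  Element 5: 5 shifts
  ...
  Element 1029: 1029 shifts
Total = 1 + 2 + ... + 1029
= 1030*(1030-1)/2 = 529935


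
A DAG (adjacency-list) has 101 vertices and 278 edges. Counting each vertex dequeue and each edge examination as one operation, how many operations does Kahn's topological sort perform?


V = 101 (vertex processing)
E = 278 (edge processing)
V + E = 101 + 278 = 379


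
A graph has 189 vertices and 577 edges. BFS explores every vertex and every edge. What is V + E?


A full BFS traversal dequeues each vertex once and examines each edge once.
Vertex visits: 189
Edge visits: 577
V + E = 189 + 577 = 766


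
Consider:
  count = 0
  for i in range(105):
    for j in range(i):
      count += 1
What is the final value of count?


For each i, the inner loop runs i times:
  i=0: inner runs 0 times
  i=1: inner runs 1 time
  i=2: inner runs 2 times
  i=3: inner runs 3 times
  i=4: inner runs 4 times
  i=5: inner runs 5 times
  i=6: inner runs 6 times
  i=7: inner runs 7 times
  ...
Total = 0 + 1 + 2 + ... + 104 = 105*(105-1)/2 = 5460


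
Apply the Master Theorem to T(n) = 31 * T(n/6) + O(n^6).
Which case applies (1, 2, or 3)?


The Master Theorem: T(n) = a*T(n/b) + O(n^c)
  a = 31, b = 6, c = 6
log_b(a) = log_6(31) ~ 1.917
Compare b^c with a: 6^6 = 46656 > 31, so c > log_b(a).
Since c > log_b(a), Case 3 applies.
T(n) = O(n^6)
Master Theorem case = 3


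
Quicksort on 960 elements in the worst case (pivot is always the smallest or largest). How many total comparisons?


In the worst case, each partition step picks the worst pivot:
  Partition 1: 959 comparisons (n-1 elements to compare)
  Partition 2: 958 comparisons
  Partition 3: 957 comparisons
  Partition 4: 956 comparisons
  Partition 5: 955 comparisons
  ...
  Last partition: 0 comparisons
Total = (n-1) + (n-2) + ... + 1 + 0 = n*(n-1)/2
= 960*959/2 = 460320


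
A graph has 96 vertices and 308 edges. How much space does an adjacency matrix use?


Adjacency matrix: V x V grid of entries
Space = V^2 = 96^2 = 96 * 96 = 9216


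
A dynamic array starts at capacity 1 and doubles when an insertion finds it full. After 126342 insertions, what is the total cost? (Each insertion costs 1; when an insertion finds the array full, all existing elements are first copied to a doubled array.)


Insertion cost: 126342 (one per element)
Resizes occur just before inserting elements 2, 3, 5, 9, ...
Elements copied at each resize: 1 + 2 + 4 + 8 + 16 + 32 + 64 + 128 + 256 + 512 + 1024 + 2048 + 4096 + 8192 + 16384 + 32768 + 65536
Sum of copies = 131071 (geometric series: 2^k - 1)
Total = 126342 + 131071 = 257413


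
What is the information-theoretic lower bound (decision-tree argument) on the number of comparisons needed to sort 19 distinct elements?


A binary decision tree of height h has at most 2^h leaves and needs at least n! of them, so h >= ceil(log2(n!)).
Compute 19! as a running product:
  x2 = 2, x3 = 6, x4 = 24, x5 = 120
  x6 = 720, x7 = 5040, x8 = 40320, x9 = 362880
  x10 = 3628800, x11 = 39916800, x12 = 479001600, x13 = 6227020800
  x14 = 87178291200, x15 = 1307674368000, x16 = 20922789888000, x17 = 355687428096000
  x18 = 6402373705728000, x19 = 121645100408832000
19! = 121645100408832000
Bracket between powers of 2:
  2^56 = 72057594037927936 < 121645100408832000 <= 144115188075855872 = 2^57
So ceil(log2(19!)) = 57


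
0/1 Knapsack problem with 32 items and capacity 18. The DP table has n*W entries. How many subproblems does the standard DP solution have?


The DP table is indexed by (item, capacity).
Rows: 32 items
Columns: 18 capacity values (1 to W)
Total subproblems = 32 * 18 = 576


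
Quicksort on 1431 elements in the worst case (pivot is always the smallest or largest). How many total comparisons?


In the worst case, each partition step picks the worst pivot:
  Partition 1: 1430 comparisons (n-1 elements to compare)
  Partition 2: 1429 comparisons
  Partition 3: 1428 comparisons
  Partition 4: 1427 comparisons
  Partition 5: 1426 comparisons
  ...
  Last partition: 0 comparisons
Total = (n-1) + (n-2) + ... + 1 + 0 = n*(n-1)/2
= 1431*1430/2 = 1023165


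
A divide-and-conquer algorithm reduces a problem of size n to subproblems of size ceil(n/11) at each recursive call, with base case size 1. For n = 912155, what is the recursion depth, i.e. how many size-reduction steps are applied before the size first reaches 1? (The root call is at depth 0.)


Each step divides the size by 11 (rounding up); after k steps the size is ceil(n/11^k), which equals 1 exactly when 11^k >= n.
So the depth is the smallest k with 11^k >= 912155, i.e. ceil(log_11(912155)).
11^5 = 161051 < 912155 <= 1771561 = 11^6
Recursion depth = 6


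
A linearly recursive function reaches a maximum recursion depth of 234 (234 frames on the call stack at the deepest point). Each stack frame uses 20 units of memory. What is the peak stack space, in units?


Maximum recursion depth = 234 frames
Memory per frame = 20 units
Total stack space = depth * frame_size
= 234 * 20 = 4680


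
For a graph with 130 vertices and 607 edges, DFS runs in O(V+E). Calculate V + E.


A full DFS traversal visits each vertex once and examines each edge once.
V = 130
E = 607
Sum = 130 + 607 = 737


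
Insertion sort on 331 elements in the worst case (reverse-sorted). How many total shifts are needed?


In the worst case (reverse-sorted), each element shifts past all previous:
  Element 1: 1 shifts
  Element 2: 2 shifts
  Element 3: 3 shifts
  Element 4: 4 shifts
  Element 5: 5 shifts
  ...
  Element 330: 330 shifts
Total = 1 + 2 + ... + 330
= 331*(331-1)/2 = 54615


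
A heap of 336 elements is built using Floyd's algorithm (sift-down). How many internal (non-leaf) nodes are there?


Leaf nodes occupy roughly half the array.
Sift-down is called for each internal node, starting from the last one.
Internal nodes = floor(n/2) = floor(336/2) = 168


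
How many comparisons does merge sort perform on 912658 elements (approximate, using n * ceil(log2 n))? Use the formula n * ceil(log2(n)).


Recursion depth: ceil(log2(912658)) = 20
Each recursion level merges n = 912658 elements
Total = 912658 * 20 = 18253160


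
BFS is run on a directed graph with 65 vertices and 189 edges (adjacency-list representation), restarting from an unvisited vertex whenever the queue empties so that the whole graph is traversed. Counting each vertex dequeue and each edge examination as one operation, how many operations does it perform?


A full BFS traversal dequeues each vertex exactly once and examines each directed edge exactly once.
V = 65 (vertex processing cost)
E = 189 (edge examination cost)
Total operations proportional to V + E = 65 + 189 = 254


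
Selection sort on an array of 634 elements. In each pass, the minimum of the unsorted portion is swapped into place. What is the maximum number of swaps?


Selection sort performs one swap per pass:
  Pass 1: find min in positions 0 to 633, swap with position 0
  Pass 2: find min in positions 1 to 633, swap with position 1
  Pass 3: find min in positions 2 to 633, swap with position 2
  Pass 4: find min in positions 3 to 633, swap with position 3
  Pass 5: find min in positions 4 to 633, swap with position 4
  ... (628 more passes)
Total passes (and swaps) = n - 1 = 634 - 1 = 633


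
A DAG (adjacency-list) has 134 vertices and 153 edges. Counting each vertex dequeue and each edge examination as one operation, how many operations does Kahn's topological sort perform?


V = 134 (vertex processing)
E = 153 (edge processing)
V + E = 134 + 153 = 287


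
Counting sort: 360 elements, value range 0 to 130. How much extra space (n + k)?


n = 360 (output array)
k = 131 (count array for 131 distinct values)
Extra space = 360 + 131 = 491


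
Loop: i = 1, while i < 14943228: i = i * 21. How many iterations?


i multiplies by 21 each step:
i = 1 -> 21 -> 441 -> 9261 -> 194481 -> 4084101 -> 85766121 (stop)
Iterations = ceil(log_21(14943228)) = 6


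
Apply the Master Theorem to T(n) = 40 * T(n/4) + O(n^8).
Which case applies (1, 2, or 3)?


The Master Theorem: T(n) = a*T(n/b) + O(n^c)
  a = 40, b = 4, c = 8
log_b(a) = log_4(40) ~ 2.661
Compare b^c with a: 4^8 = 65536 > 40, so c > log_b(a).
Since c > log_b(a), Case 3 applies.
T(n) = O(n^8)
Master Theorem case = 3


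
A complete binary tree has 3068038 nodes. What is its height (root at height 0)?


In a complete binary tree, level k holds nodes 2^k .. 2^(k+1)-1 (1-indexed).
Height = floor(log2(n)) = floor(log2(3068038)) = 21
Check: 2^21 = 2097152 <= 3068038 < 4194304 = 2^22


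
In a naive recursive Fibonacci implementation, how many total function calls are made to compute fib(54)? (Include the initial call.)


Let C(m) = total calls to evaluate fib(m). Then C(0)=C(1)=1, and
C(m) = 1 + C(m-1) + C(m-2) for m >= 2.
Build the table (each entry = 1 + previous two):
  C(0) = 1
  C(1) = 1
  C(2) = 1 + 1 + 1 = 3
  C(3) = 1 + 3 + 1 = 5
  C(4) = 1 + 5 + 3 = 9
  C(5) = 1 + 9 + 5 = 15
  C(6) = 1 + 15 + 9 = 25
  C(7) = 1 + 25 + 15 = 41
  C(8) = 1 + 41 + 25 = 67
  C(9) = 1 + 67 + 41 = 109
  C(10) = 1 + 109 + 67 = 177
  C(11) = 1 + 177 + 109 = 287
  C(12) = 1 + 287 + 177 = 465
  C(13) = 1 + 465 + 287 = 753
  C(14) = 1 + 753 + 465 = 1219
  C(15) = 1 + 1219 + 753 = 1973
  C(16) = 1 + 1973 + 1219 = 3193
  C(17) = 1 + 3193 + 1973 = 5167
  C(18) = 1 + 5167 + 3193 = 8361
  C(19) = 1 + 8361 + 5167 = 13529
  C(20) = 1 + 13529 + 8361 = 21891
  C(21) = 1 + 21891 + 13529 = 35421
  C(22) = 1 + 35421 + 21891 = 57313
  C(23) = 1 + 57313 + 35421 = 92735
  C(24) = 1 + 92735 + 57313 = 150049
  C(25) = 1 + 150049 + 92735 = 242785
  C(26) = 1 + 242785 + 150049 = 392835
  C(27) = 1 + 392835 + 242785 = 635621
  C(28) = 1 + 635621 + 392835 = 1028457
  C(29) = 1 + 1028457 + 635621 = 1664079
  C(30) = 1 + 1664079 + 1028457 = 2692537
  C(31) = 1 + 2692537 + 1664079 = 4356617
  C(32) = 1 + 4356617 + 2692537 = 7049155
  C(33) = 1 + 7049155 + 4356617 = 11405773
  C(34) = 1 + 11405773 + 7049155 = 18454929
  C(35) = 1 + 18454929 + 11405773 = 29860703
  C(36) = 1 + 29860703 + 18454929 = 48315633
  C(37) = 1 + 48315633 + 29860703 = 78176337
  C(38) = 1 + 78176337 + 48315633 = 126491971
  C(39) = 1 + 126491971 + 78176337 = 204668309
  C(40) = 1 + 204668309 + 126491971 = 331160281
  C(41) = 1 + 331160281 + 204668309 = 535828591
  C(42) = 1 + 535828591 + 331160281 = 866988873
  C(43) = 1 + 866988873 + 535828591 = 1402817465
  C(44) = 1 + 1402817465 + 866988873 = 2269806339
  C(45) = 1 + 2269806339 + 1402817465 = 3672623805
  C(46) = 1 + 3672623805 + 2269806339 = 5942430145
  C(47) = 1 + 5942430145 + 3672623805 = 9615053951
  C(48) = 1 + 9615053951 + 5942430145 = 15557484097
  C(49) = 1 + 15557484097 + 9615053951 = 25172538049
  C(50) = 1 + 25172538049 + 15557484097 = 40730022147
  C(51) = 1 + 40730022147 + 25172538049 = 65902560197
  C(52) = 1 + 65902560197 + 40730022147 = 106632582345
  C(53) = 1 + 106632582345 + 65902560197 = 172535142543
  C(54) = 1 + 172535142543 + 106632582345 = 279167724889
Total calls for fib(54) = 279167724889


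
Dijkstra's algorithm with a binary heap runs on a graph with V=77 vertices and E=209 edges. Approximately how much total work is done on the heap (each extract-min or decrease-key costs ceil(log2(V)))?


Dijkstra with a binary heap: each vertex is extracted once, each edge may relax once.
Each heap operation costs O(log V).
V + E = 77 + 209 = 286
ceil(log2(77)) = 7 (since 2^6 = 64 < 77 <= 128 = 2^7)
Total heap work = (V+E) * ceil(log2(V)) = 286 * 7 = 2002


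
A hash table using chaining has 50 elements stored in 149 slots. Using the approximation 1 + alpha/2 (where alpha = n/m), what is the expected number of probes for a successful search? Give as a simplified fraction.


Load factor alpha = n/m = 50/149
Expected probes = 1 + alpha/2 = 1 + 50/(2*149)
= 1 + 50/298
= 298/298 + 50/298
= 348/298
Simplify: 174/149


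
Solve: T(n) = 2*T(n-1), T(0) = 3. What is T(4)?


Unrolling:
T(4) = 2*T(3) = 2^2*T(2) = ... = 2^4*T(0)
= 2^4 * 3
= 16 * 3 = 48


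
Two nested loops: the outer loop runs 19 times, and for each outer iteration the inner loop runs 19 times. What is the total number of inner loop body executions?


Outer loop: 19 iterations
Inner loop: 19 iterations per outer iteration
Total = 19 * 19 = 361


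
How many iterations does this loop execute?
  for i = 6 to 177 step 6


The loop variable i takes values starting at 6 and increments by 6 each iteration.
Sequence: i = 6, 12, 18, 24, 30, 36, 42, 48, 54, ...
The upper bound 177 is inclusive, so the count is floor((last - first) / step) + 1:
floor((177 - 6) / 6) + 1 = floor(171/6) + 1 = 28 + 1 = 29


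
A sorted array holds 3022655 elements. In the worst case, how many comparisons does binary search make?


Halving sequence: 3022655 -> 1511327 -> 755663 -> 377831 -> 188915 -> 94457 -> 47228 -> 23614 -> 11807 -> 5903 -> 2951 -> 1475 -> 737 -> 368 -> 184 -> 92 -> 46 -> 23 -> 11 -> 5 -> 2 -> 1
Number of halvings = 21
Max comparisons = 21 + 1 = 22


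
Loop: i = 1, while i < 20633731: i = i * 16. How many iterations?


i multiplies by 16 each step:
i = 1 -> 16 -> 256 -> 4096 -> 65536 -> 1048576 -> 16777216 -> 268435456 (stop)
Iterations = ceil(log_16(20633731)) = 7


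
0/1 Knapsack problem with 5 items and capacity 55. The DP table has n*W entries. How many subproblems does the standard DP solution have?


The DP table is indexed by (item, capacity).
Rows: 5 items
Columns: 55 capacity values (1 to W)
Total subproblems = 5 * 55 = 275


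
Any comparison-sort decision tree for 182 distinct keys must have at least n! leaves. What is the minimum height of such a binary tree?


A binary decision tree of height h has at most 2^h leaves and needs at least n! of them, so h >= ceil(log2(n!)).
182! is far too large to multiply out, so use Stirling's series:
  ln(n!) ~ n ln n - n + (1/2) ln(2 pi n) + 1/(12n)  (error below 1/(360 n^3), negligible here)
  ln(182) = 5.2040067
  n ln n = 182 * 5.2040067 = 947.1292
  (1/2) ln(2 pi * 182) = (1/2) ln(1143.5397) = 3.5209
  1/(12*182) = 0.0005
  ln(182!) ~ 947.1292 - 182 + 3.5209 + 0.0005 = 768.6506
Convert to base 2: log2(182!) = 768.6506 / ln 2 = 768.6506 / 0.69314718 = 1108.9284
ceil(1108.9284) = 1109


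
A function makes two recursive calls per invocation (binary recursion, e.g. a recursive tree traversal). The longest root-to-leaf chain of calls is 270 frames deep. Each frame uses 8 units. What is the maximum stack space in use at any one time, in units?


Binary recursion: the two calls run one after the other, so only one root-to-leaf chain of frames is on the stack at a time.
Maximum depth (longest chain) = 270 frames
Each frame = 8 units
Max stack space = 270 * 8 = 2160


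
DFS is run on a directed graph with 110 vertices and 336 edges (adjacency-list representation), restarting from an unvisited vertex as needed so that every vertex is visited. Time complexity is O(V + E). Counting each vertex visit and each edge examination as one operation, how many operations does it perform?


A full DFS traversal processes each vertex exactly once (push/pop on stack).
Each directed edge is examined once.
V = 110, E = 336
V + E = 446


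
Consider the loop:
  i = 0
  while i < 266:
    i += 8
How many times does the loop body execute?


Starting at i = 0, each iteration adds 8.
Iterations until i >= 266:
  Iteration 1: i = 0 -> i = 8
  Iteration 2: i = 8 -> i = 16
  Iteration 3: i = 16 -> i = 24
  Iteration 4: i = 24 -> i = 32
  Iteration 5: i = 32 -> i = 40
  Iteration 6: i = 40 -> i = 48
  Iteration 7: i = 48 -> i = 56
  Iteration 8: i = 56 -> i = 64
  ... continuing ...
Total iterations = ceil(266/8) = 34


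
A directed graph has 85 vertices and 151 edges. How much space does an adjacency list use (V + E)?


Adjacency list: one list head per vertex + one entry per edge
Vertex heads: 85
Edge entries: 151
Total = 85 + 151 = 236


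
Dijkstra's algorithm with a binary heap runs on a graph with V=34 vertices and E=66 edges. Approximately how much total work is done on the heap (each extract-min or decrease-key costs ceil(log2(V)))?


Dijkstra with a binary heap: each vertex is extracted once, each edge may relax once.
Each heap operation costs O(log V).
V + E = 34 + 66 = 100
ceil(log2(34)) = 6 (since 2^5 = 32 < 34 <= 64 = 2^6)
Total heap work = (V+E) * ceil(log2(V)) = 100 * 6 = 600


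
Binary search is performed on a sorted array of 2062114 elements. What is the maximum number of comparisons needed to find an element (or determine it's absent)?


Binary search halves the search space each comparison:
  Step 1: search space = 2062114 -> 1031057
  Step 2: search space = 1031057 -> 515528
  Step 3: search space = 515528 -> 257764
  Step 4: search space = 257764 -> 128882
  Step 5: search space = 128882 -> 64441
  Step 6: search space = 64441 -> 32220
  Step 7: search space = 32220 -> 16110
  Step 8: search space = 16110 -> 8055
  Step 9: search space = 8055 -> 4027
  Step 10: search space = 4027 -> 2013
  Step 11: search space = 2013 -> 1006
  Step 12: search space = 1006 -> 503
  Step 13: search space = 503 -> 251
  Step 14: search space = 251 -> 125
  Step 15: search space = 125 -> 62
  Step 16: search space = 62 -> 31
  Step 17: search space = 31 -> 15
  Step 18: search space = 15 -> 7
  Step 19: search space = 7 -> 3
  Step 20: search space = 3 -> 1
  Step 21: search space = 1 (final check)
Maximum comparisons = floor(log2(2062114)) + 1 = 20 + 1 = 21


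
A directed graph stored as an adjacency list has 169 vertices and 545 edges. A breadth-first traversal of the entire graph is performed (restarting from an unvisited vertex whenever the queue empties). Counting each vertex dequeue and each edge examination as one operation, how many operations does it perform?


A full BFS traversal dequeues each vertex once and examines each edge once.
Vertex visits: 169
Edge visits: 545
V + E = 169 + 545 = 714


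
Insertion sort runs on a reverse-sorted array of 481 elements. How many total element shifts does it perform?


Sum of shifts = 1 + 2 + 3 + ... + 480
= 481 * 480 / 2
= 230880 / 2
= 115440


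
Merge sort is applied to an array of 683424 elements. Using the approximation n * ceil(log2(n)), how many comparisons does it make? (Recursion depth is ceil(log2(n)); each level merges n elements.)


Merge sort divides the array into halves recursively.
Number of levels = ceil(log2(683424)) = 20
At each level, approximately n = 683424 comparisons are needed for merging.
Total comparisons ~ n * ceil(log2(n)) = 683424 * 20 = 13668480


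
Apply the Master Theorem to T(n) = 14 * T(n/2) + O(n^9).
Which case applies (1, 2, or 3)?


The Master Theorem: T(n) = a*T(n/b) + O(n^c)
  a = 14, b = 2, c = 9
log_b(a) = log_2(14) ~ 3.807
Compare b^c with a: 2^9 = 512 > 14, so c > log_b(a).
Since c > log_b(a), Case 3 applies.
T(n) = O(n^9)
Master Theorem case = 3


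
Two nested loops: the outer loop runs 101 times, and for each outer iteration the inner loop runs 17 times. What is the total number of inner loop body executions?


Outer loop: 101 iterations
Inner loop: 17 iterations per outer iteration
Total = 101 * 17 = 1717


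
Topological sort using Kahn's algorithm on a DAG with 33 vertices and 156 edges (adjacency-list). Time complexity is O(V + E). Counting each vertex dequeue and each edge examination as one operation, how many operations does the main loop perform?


Kahn's algorithm:
  1. Compute in-degrees: O(V + E)
  2. Process queue: each vertex dequeued once (O(V))
     each edge examined once (O(E))
Total = V + E = 33 + 156 = 189


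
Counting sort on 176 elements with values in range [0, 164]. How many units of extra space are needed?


Output array size: 176 (to store sorted result)
Count array size: 165 (one slot per possible value, range 0 to 164)
Total extra space = 176 + 165 = 341


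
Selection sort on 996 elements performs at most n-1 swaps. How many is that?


Each of the 995 passes places one element in its final position.
Pass 1: swap minimum into position 0
Pass 2: swap minimum of remaining into position 1
...
Pass 995: last two elements, one swap
Maximum swaps = 996 - 1 = 995


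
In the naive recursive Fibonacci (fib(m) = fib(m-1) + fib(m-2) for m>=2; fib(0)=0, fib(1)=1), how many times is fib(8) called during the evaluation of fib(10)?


Let N(m) = number of times fib(m) is called while evaluating fib(10).
N(10) = 1 (the initial call).
N(9) = 1 (only fib(10) calls it).
For 1 <= m <= 8: fib(m) is called by fib(m+1) and fib(m+2), so
  N(m) = N(m+1) + N(m+2).
fib(0) is called only by fib(2), so N(0) = N(2).
Walk down from m=10:
  N(10)=1, N(9)=1, N(8)=2
N(8) = 2


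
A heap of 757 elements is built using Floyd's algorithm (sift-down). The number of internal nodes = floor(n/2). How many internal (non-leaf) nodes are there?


Leaf nodes occupy roughly half the array.
Sift-down is called for each internal node, starting from the last one.
Internal nodes = floor(n/2) = floor(757/2) = 378


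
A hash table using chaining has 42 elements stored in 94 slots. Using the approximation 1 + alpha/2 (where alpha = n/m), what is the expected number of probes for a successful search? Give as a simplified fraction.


Load factor alpha = n/m = 42/94
Expected probes = 1 + alpha/2 = 1 + 42/(2*94)
= 1 + 42/188
= 188/188 + 42/188
= 230/188
Simplify: 115/94
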